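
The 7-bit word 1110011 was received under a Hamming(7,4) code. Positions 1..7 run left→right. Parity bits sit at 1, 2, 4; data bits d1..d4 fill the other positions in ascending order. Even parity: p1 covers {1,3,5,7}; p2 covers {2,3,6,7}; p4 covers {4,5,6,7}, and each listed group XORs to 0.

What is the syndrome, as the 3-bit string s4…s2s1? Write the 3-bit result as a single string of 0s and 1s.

001

s1 (pos 1,3,5,7): 1⊕1⊕0⊕1 = 1
s2 (pos 2,3,6,7): 1⊕1⊕1⊕1 = 0
s4 (pos 4,5,6,7): 0⊕0⊕1⊕1 = 0
Syndrome s4…s1 = 001 → error at position 1.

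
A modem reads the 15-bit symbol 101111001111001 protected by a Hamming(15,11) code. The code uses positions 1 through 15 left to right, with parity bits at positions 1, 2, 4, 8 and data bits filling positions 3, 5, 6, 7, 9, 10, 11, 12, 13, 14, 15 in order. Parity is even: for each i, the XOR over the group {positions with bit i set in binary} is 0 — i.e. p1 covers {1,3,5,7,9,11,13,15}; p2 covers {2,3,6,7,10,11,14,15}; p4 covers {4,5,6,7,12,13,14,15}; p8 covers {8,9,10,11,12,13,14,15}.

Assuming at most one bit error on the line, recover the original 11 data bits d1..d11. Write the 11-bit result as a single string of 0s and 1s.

s1 (pos 1,3,5,7,9,11,13,15): 1⊕1⊕1⊕0⊕1⊕1⊕0⊕1 = 0
s2 (pos 2,3,6,7,10,11,14,15): 0⊕1⊕1⊕0⊕1⊕1⊕0⊕1 = 1
s4 (pos 4,5,6,7,12,13,14,15): 1⊕1⊕1⊕0⊕1⊕0⊕0⊕1 = 1
s8 (pos 8,9,10,11,12,13,14,15): 0⊕1⊕1⊕1⊕1⊕0⊕0⊕1 = 1
Syndrome s8…s1 = 1110 → error at position 14.
Flip position 14: 101111001111001 → 101111001111011
Read data bits from positions 3,5,6,7,9,10,11,12,13,14,15: 11101111011

11101111011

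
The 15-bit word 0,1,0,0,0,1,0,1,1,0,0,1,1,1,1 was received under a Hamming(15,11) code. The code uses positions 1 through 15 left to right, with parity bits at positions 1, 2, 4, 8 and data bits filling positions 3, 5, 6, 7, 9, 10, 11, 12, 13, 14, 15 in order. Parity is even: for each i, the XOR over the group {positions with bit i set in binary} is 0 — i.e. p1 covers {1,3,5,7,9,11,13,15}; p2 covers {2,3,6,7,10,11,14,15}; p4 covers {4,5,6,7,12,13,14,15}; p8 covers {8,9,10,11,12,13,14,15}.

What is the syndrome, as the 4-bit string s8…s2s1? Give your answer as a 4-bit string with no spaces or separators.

s1 (pos 1,3,5,7,9,11,13,15): 0⊕0⊕0⊕0⊕1⊕0⊕1⊕1 = 1
s2 (pos 2,3,6,7,10,11,14,15): 1⊕0⊕1⊕0⊕0⊕0⊕1⊕1 = 0
s4 (pos 4,5,6,7,12,13,14,15): 0⊕0⊕1⊕0⊕1⊕1⊕1⊕1 = 1
s8 (pos 8,9,10,11,12,13,14,15): 1⊕1⊕0⊕0⊕1⊕1⊕1⊕1 = 0
Syndrome s8…s1 = 0101 → error at position 5.

0101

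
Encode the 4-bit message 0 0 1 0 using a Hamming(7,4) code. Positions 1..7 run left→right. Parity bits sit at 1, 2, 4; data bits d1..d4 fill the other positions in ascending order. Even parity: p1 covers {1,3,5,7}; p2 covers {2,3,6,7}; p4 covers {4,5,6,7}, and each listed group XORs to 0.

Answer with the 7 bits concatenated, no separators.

Place data at non-parity positions: p1 p2 0 p4 0 1 0
p1 (pos 1,3,5,7): XOR of data positions = 0⊕0⊕0 = 0
p2 (pos 2,3,6,7): XOR of data positions = 0⊕1⊕0 = 1
p4 (pos 4,5,6,7): XOR of data positions = 0⊕1⊕0 = 1
Codeword: 0101010

0101010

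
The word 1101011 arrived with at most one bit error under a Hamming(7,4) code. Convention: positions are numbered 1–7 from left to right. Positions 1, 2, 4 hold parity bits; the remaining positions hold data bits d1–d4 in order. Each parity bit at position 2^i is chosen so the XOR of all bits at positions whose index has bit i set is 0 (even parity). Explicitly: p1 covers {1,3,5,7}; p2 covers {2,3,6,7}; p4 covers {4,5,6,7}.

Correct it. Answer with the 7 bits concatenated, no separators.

1101001

s1 (pos 1,3,5,7): 1⊕0⊕0⊕1 = 0
s2 (pos 2,3,6,7): 1⊕0⊕1⊕1 = 1
s4 (pos 4,5,6,7): 1⊕0⊕1⊕1 = 1
Syndrome s4…s1 = 110 → error at position 6.
Flip position 6: 1101011 → 1101001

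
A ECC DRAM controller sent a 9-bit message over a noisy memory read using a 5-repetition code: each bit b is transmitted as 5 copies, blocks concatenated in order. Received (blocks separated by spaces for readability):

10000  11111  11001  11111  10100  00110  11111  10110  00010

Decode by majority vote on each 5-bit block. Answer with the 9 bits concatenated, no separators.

Block 1 (10000): 1 one → 0
Block 2 (11111): 5 ones → 1
Block 3 (11001): 3 ones → 1
Block 4 (11111): 5 ones → 1
Block 5 (10100): 2 ones → 0
Block 6 (00110): 2 ones → 0
Block 7 (11111): 5 ones → 1
Block 8 (10110): 3 ones → 1
Block 9 (00010): 1 one → 0

011100110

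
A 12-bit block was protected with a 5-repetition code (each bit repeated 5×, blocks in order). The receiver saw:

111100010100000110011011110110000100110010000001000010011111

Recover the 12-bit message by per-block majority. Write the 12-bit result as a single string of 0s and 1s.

Block 1 (11110): 4 ones → 1
Block 2 (00101): 2 ones → 0
Block 3 (00000): 0 ones → 0
Block 4 (11001): 3 ones → 1
Block 5 (10111): 4 ones → 1
Block 6 (10110): 3 ones → 1
Block 7 (00010): 1 one → 0
Block 8 (01100): 2 ones → 0
Block 9 (10000): 1 one → 0
Block 10 (00100): 1 one → 0
Block 11 (00100): 1 one → 0
Block 12 (11111): 5 ones → 1

100111000001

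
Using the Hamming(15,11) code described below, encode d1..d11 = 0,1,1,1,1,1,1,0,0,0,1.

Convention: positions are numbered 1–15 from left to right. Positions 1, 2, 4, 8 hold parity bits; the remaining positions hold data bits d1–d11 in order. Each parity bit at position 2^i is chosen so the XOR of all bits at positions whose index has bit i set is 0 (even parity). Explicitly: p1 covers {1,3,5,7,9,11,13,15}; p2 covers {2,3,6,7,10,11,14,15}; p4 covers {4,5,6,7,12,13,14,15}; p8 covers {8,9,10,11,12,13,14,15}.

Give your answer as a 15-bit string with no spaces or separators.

110011101110001

Place data at non-parity positions: p1 p2 0 p4 1 1 1 p8 1 1 1 0 0 0 1
p1 (pos 1,3,5,7,9,11,13,15): XOR of data positions = 0⊕1⊕1⊕1⊕1⊕0⊕1 = 1
p2 (pos 2,3,6,7,10,11,14,15): XOR of data positions = 0⊕1⊕1⊕1⊕1⊕0⊕1 = 1
p4 (pos 4,5,6,7,12,13,14,15): XOR of data positions = 1⊕1⊕1⊕0⊕0⊕0⊕1 = 0
p8 (pos 8,9,10,11,12,13,14,15): XOR of data positions = 1⊕1⊕1⊕0⊕0⊕0⊕1 = 0
Codeword: 110011101110001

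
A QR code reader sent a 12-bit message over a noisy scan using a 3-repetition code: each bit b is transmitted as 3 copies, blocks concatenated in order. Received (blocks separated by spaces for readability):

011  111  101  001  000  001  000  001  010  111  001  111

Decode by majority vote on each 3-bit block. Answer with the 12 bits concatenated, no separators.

Block 1 (011): 2 ones → 1
Block 2 (111): 3 ones → 1
Block 3 (101): 2 ones → 1
Block 4 (001): 1 one → 0
Block 5 (000): 0 ones → 0
Block 6 (001): 1 one → 0
Block 7 (000): 0 ones → 0
Block 8 (001): 1 one → 0
Block 9 (010): 1 one → 0
Block 10 (111): 3 ones → 1
Block 11 (001): 1 one → 0
Block 12 (111): 3 ones → 1

111000000101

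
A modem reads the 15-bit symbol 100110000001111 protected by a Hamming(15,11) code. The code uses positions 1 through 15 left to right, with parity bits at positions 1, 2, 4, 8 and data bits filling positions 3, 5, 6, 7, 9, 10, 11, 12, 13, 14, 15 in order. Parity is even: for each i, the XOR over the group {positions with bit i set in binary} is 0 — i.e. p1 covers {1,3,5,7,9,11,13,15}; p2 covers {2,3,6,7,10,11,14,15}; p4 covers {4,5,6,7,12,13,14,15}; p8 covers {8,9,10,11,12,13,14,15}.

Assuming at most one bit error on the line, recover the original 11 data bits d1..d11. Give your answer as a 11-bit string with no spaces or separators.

s1 (pos 1,3,5,7,9,11,13,15): 1⊕0⊕1⊕0⊕0⊕0⊕1⊕1 = 0
s2 (pos 2,3,6,7,10,11,14,15): 0⊕0⊕0⊕0⊕0⊕0⊕1⊕1 = 0
s4 (pos 4,5,6,7,12,13,14,15): 1⊕1⊕0⊕0⊕1⊕1⊕1⊕1 = 0
s8 (pos 8,9,10,11,12,13,14,15): 0⊕0⊕0⊕0⊕1⊕1⊕1⊕1 = 0
Syndrome s8…s1 = 0000 → no error.
Read data bits from positions 3,5,6,7,9,10,11,12,13,14,15: 01000001111

01000001111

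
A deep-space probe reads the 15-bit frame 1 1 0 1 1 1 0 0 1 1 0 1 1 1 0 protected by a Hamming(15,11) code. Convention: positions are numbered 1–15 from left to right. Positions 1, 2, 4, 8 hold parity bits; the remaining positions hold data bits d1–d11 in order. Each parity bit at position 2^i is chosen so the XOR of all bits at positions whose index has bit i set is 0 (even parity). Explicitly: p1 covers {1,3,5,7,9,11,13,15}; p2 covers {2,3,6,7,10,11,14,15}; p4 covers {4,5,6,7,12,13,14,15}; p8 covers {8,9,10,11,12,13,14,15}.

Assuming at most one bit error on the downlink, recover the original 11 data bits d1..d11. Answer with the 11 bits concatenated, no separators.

s1 (pos 1,3,5,7,9,11,13,15): 1⊕0⊕1⊕0⊕1⊕0⊕1⊕0 = 0
s2 (pos 2,3,6,7,10,11,14,15): 1⊕0⊕1⊕0⊕1⊕0⊕1⊕0 = 0
s4 (pos 4,5,6,7,12,13,14,15): 1⊕1⊕1⊕0⊕1⊕1⊕1⊕0 = 0
s8 (pos 8,9,10,11,12,13,14,15): 0⊕1⊕1⊕0⊕1⊕1⊕1⊕0 = 1
Syndrome s8…s1 = 1000 → error at position 8.
Flip position 8: 110111001101110 → 110111011101110
Read data bits from positions 3,5,6,7,9,10,11,12,13,14,15: 01101101110

01101101110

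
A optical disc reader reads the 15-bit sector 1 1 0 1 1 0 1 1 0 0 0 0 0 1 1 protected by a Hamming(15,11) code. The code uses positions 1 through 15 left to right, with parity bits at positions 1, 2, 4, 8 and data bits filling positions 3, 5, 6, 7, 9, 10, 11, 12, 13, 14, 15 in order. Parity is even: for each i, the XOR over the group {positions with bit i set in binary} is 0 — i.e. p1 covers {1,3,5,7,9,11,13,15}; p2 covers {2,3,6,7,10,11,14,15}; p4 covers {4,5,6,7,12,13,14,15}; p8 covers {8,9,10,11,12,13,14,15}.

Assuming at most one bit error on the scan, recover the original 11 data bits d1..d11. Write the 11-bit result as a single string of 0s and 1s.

01010001011

s1 (pos 1,3,5,7,9,11,13,15): 1⊕0⊕1⊕1⊕0⊕0⊕0⊕1 = 0
s2 (pos 2,3,6,7,10,11,14,15): 1⊕0⊕0⊕1⊕0⊕0⊕1⊕1 = 0
s4 (pos 4,5,6,7,12,13,14,15): 1⊕1⊕0⊕1⊕0⊕0⊕1⊕1 = 1
s8 (pos 8,9,10,11,12,13,14,15): 1⊕0⊕0⊕0⊕0⊕0⊕1⊕1 = 1
Syndrome s8…s1 = 1100 → error at position 12.
Flip position 12: 110110110000011 → 110110110001011
Read data bits from positions 3,5,6,7,9,10,11,12,13,14,15: 01010001011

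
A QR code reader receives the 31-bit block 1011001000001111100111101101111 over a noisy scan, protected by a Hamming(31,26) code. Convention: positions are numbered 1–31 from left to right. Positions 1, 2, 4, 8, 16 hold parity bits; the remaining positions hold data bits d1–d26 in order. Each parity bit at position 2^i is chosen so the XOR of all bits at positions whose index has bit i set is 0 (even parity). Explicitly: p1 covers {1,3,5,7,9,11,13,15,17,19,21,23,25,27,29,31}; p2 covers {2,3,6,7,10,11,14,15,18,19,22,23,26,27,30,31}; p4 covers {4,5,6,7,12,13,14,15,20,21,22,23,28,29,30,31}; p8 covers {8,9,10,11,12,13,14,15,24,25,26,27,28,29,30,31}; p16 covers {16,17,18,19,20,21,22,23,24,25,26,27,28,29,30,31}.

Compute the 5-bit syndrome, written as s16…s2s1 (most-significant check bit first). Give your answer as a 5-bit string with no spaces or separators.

01111

s1 (pos 1,3,5,7,9,11,13,15,17,19,21,23,25,27,29,31): 1⊕1⊕0⊕1⊕0⊕0⊕1⊕1⊕1⊕0⊕1⊕1⊕1⊕0⊕1⊕1 = 1
s2 (pos 2,3,6,7,10,11,14,15,18,19,22,23,26,27,30,31): 0⊕1⊕0⊕1⊕0⊕0⊕1⊕1⊕0⊕0⊕1⊕1⊕1⊕0⊕1⊕1 = 1
s4 (pos 4,5,6,7,12,13,14,15,20,21,22,23,28,29,30,31): 1⊕0⊕0⊕1⊕0⊕1⊕1⊕1⊕1⊕1⊕1⊕1⊕1⊕1⊕1⊕1 = 1
s8 (pos 8,9,10,11,12,13,14,15,24,25,26,27,28,29,30,31): 0⊕0⊕0⊕0⊕0⊕1⊕1⊕1⊕0⊕1⊕1⊕0⊕1⊕1⊕1⊕1 = 1
s16 (pos 16,17,18,19,20,21,22,23,24,25,26,27,28,29,30,31): 1⊕1⊕0⊕0⊕1⊕1⊕1⊕1⊕0⊕1⊕1⊕0⊕1⊕1⊕1⊕1 = 0
Syndrome s16…s1 = 01111 → error at position 15.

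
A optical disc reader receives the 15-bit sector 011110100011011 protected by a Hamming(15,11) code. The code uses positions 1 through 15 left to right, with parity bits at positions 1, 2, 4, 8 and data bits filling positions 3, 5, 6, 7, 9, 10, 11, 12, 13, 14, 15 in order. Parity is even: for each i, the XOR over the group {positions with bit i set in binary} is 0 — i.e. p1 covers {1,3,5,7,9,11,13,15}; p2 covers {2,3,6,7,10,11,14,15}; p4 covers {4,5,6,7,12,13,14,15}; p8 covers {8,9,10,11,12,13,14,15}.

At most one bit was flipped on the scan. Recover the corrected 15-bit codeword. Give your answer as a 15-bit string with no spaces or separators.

111110100011011

s1 (pos 1,3,5,7,9,11,13,15): 0⊕1⊕1⊕1⊕0⊕1⊕0⊕1 = 1
s2 (pos 2,3,6,7,10,11,14,15): 1⊕1⊕0⊕1⊕0⊕1⊕1⊕1 = 0
s4 (pos 4,5,6,7,12,13,14,15): 1⊕1⊕0⊕1⊕1⊕0⊕1⊕1 = 0
s8 (pos 8,9,10,11,12,13,14,15): 0⊕0⊕0⊕1⊕1⊕0⊕1⊕1 = 0
Syndrome s8…s1 = 0001 → error at position 1.
Flip position 1: 011110100011011 → 111110100011011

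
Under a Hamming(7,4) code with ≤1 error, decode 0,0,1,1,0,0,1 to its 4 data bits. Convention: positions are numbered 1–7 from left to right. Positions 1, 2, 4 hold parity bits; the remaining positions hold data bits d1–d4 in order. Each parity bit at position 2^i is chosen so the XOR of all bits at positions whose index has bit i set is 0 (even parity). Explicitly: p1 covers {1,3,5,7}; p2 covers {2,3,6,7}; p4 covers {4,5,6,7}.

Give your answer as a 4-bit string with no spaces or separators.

1001

s1 (pos 1,3,5,7): 0⊕1⊕0⊕1 = 0
s2 (pos 2,3,6,7): 0⊕1⊕0⊕1 = 0
s4 (pos 4,5,6,7): 1⊕0⊕0⊕1 = 0
Syndrome s4…s1 = 000 → no error.
Read data bits from positions 3,5,6,7: 1001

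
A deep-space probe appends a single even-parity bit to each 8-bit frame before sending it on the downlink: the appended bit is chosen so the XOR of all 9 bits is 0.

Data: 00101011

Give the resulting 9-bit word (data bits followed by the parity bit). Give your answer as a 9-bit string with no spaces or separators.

001010110

XOR of the 8 data bits: 0⊕0⊕1⊕0⊕1⊕0⊕1⊕1 = 0
Parity bit = 0 (so all 9 bits XOR to 0).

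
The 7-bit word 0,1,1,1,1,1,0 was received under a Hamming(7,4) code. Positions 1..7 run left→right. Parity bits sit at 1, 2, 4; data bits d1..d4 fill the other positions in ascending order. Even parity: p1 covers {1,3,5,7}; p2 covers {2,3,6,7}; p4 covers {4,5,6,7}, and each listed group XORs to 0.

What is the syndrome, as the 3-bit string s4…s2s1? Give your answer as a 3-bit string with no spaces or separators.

s1 (pos 1,3,5,7): 0⊕1⊕1⊕0 = 0
s2 (pos 2,3,6,7): 1⊕1⊕1⊕0 = 1
s4 (pos 4,5,6,7): 1⊕1⊕1⊕0 = 1
Syndrome s4…s1 = 110 → error at position 6.

110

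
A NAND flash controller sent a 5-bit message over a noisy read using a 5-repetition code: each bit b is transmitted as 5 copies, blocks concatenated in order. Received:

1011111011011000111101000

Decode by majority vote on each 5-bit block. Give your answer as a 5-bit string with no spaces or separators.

11010

Block 1 (10111): 4 ones → 1
Block 2 (11011): 4 ones → 1
Block 3 (01100): 2 ones → 0
Block 4 (01111): 4 ones → 1
Block 5 (01000): 1 one → 0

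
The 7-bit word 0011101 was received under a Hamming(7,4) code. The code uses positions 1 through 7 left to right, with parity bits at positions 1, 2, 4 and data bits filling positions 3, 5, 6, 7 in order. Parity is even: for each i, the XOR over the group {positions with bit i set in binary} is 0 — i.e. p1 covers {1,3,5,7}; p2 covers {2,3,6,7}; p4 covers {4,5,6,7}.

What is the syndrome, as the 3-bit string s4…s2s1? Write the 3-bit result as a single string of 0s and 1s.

101

s1 (pos 1,3,5,7): 0⊕1⊕1⊕1 = 1
s2 (pos 2,3,6,7): 0⊕1⊕0⊕1 = 0
s4 (pos 4,5,6,7): 1⊕1⊕0⊕1 = 1
Syndrome s4…s1 = 101 → error at position 5.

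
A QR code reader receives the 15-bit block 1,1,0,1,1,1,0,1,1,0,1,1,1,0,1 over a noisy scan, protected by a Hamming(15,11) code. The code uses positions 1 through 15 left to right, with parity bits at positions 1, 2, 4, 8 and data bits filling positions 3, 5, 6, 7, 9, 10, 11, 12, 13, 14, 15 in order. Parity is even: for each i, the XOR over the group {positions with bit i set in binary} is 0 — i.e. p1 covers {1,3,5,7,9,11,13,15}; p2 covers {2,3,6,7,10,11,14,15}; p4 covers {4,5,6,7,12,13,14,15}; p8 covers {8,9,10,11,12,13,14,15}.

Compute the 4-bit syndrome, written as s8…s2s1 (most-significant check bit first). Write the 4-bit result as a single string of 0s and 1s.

s1 (pos 1,3,5,7,9,11,13,15): 1⊕0⊕1⊕0⊕1⊕1⊕1⊕1 = 0
s2 (pos 2,3,6,7,10,11,14,15): 1⊕0⊕1⊕0⊕0⊕1⊕0⊕1 = 0
s4 (pos 4,5,6,7,12,13,14,15): 1⊕1⊕1⊕0⊕1⊕1⊕0⊕1 = 0
s8 (pos 8,9,10,11,12,13,14,15): 1⊕1⊕0⊕1⊕1⊕1⊕0⊕1 = 0
Syndrome s8…s1 = 0000 → no error.

0000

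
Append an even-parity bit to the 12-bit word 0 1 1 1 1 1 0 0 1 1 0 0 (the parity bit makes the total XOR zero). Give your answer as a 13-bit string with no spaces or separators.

0111110011001

XOR of the 12 data bits: 0⊕1⊕1⊕1⊕1⊕1⊕0⊕0⊕1⊕1⊕0⊕0 = 1
Parity bit = 1 (so all 13 bits XOR to 0).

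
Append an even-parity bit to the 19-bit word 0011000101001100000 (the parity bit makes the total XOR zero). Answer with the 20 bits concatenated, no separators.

XOR of the 19 data bits: 0⊕0⊕1⊕1⊕0⊕0⊕0⊕1⊕0⊕1⊕0⊕0⊕1⊕1⊕0⊕0⊕0⊕0⊕0 = 0
Parity bit = 0 (so all 20 bits XOR to 0).

00110001010011000000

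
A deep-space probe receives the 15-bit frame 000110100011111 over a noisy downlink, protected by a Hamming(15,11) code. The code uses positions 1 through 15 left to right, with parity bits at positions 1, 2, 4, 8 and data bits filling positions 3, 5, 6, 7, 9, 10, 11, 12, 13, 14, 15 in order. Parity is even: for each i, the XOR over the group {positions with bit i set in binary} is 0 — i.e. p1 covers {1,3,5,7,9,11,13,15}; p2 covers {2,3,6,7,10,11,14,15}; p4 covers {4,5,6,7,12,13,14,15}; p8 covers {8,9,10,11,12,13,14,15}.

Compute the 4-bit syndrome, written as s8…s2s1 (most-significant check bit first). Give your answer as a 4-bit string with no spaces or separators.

1101

s1 (pos 1,3,5,7,9,11,13,15): 0⊕0⊕1⊕1⊕0⊕1⊕1⊕1 = 1
s2 (pos 2,3,6,7,10,11,14,15): 0⊕0⊕0⊕1⊕0⊕1⊕1⊕1 = 0
s4 (pos 4,5,6,7,12,13,14,15): 1⊕1⊕0⊕1⊕1⊕1⊕1⊕1 = 1
s8 (pos 8,9,10,11,12,13,14,15): 0⊕0⊕0⊕1⊕1⊕1⊕1⊕1 = 1
Syndrome s8…s1 = 1101 → error at position 13.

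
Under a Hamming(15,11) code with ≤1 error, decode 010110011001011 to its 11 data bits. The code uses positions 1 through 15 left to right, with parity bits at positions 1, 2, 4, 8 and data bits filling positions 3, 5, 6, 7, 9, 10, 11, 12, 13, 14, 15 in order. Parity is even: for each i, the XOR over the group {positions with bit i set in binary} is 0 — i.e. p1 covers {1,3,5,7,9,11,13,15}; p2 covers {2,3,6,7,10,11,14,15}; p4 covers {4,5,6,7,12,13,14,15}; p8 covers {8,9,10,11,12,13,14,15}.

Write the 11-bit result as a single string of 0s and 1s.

s1 (pos 1,3,5,7,9,11,13,15): 0⊕0⊕1⊕0⊕1⊕0⊕0⊕1 = 1
s2 (pos 2,3,6,7,10,11,14,15): 1⊕0⊕0⊕0⊕0⊕0⊕1⊕1 = 1
s4 (pos 4,5,6,7,12,13,14,15): 1⊕1⊕0⊕0⊕1⊕0⊕1⊕1 = 1
s8 (pos 8,9,10,11,12,13,14,15): 1⊕1⊕0⊕0⊕1⊕0⊕1⊕1 = 1
Syndrome s8…s1 = 1111 → error at position 15.
Flip position 15: 010110011001011 → 010110011001010
Read data bits from positions 3,5,6,7,9,10,11,12,13,14,15: 01001001010

01001001010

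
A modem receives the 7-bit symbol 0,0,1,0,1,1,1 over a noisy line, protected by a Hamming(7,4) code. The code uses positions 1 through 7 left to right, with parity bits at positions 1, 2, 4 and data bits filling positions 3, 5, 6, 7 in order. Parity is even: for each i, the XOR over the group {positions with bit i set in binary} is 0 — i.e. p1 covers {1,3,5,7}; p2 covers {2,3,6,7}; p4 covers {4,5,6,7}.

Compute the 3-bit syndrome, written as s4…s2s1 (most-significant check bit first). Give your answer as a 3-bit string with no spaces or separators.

111

s1 (pos 1,3,5,7): 0⊕1⊕1⊕1 = 1
s2 (pos 2,3,6,7): 0⊕1⊕1⊕1 = 1
s4 (pos 4,5,6,7): 0⊕1⊕1⊕1 = 1
Syndrome s4…s1 = 111 → error at position 7.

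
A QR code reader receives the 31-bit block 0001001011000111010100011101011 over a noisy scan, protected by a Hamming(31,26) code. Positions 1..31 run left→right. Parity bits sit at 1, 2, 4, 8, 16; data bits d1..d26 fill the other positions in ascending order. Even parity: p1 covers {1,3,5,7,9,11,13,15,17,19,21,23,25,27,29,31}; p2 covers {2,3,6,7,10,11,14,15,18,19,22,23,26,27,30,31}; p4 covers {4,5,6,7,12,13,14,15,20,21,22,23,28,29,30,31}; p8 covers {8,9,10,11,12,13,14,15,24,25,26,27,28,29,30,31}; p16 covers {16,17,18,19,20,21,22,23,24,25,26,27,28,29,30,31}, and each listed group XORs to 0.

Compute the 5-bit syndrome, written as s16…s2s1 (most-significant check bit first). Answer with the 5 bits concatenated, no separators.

s1 (pos 1,3,5,7,9,11,13,15,17,19,21,23,25,27,29,31): 0⊕0⊕0⊕1⊕1⊕0⊕0⊕1⊕0⊕0⊕0⊕0⊕1⊕0⊕0⊕1 = 1
s2 (pos 2,3,6,7,10,11,14,15,18,19,22,23,26,27,30,31): 0⊕0⊕0⊕1⊕1⊕0⊕1⊕1⊕1⊕0⊕0⊕0⊕1⊕0⊕1⊕1 = 0
s4 (pos 4,5,6,7,12,13,14,15,20,21,22,23,28,29,30,31): 1⊕0⊕0⊕1⊕0⊕0⊕1⊕1⊕1⊕0⊕0⊕0⊕1⊕0⊕1⊕1 = 0
s8 (pos 8,9,10,11,12,13,14,15,24,25,26,27,28,29,30,31): 0⊕1⊕1⊕0⊕0⊕0⊕1⊕1⊕1⊕1⊕1⊕0⊕1⊕0⊕1⊕1 = 0
s16 (pos 16,17,18,19,20,21,22,23,24,25,26,27,28,29,30,31): 1⊕0⊕1⊕0⊕1⊕0⊕0⊕0⊕1⊕1⊕1⊕0⊕1⊕0⊕1⊕1 = 1
Syndrome s16…s1 = 10001 → error at position 17.

10001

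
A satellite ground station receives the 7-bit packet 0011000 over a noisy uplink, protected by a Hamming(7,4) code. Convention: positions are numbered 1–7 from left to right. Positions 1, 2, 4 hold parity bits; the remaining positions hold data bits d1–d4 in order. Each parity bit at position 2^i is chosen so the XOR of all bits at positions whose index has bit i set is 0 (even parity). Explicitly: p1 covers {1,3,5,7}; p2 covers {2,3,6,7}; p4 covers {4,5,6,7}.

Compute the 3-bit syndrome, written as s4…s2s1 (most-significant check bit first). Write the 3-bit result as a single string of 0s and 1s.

s1 (pos 1,3,5,7): 0⊕1⊕0⊕0 = 1
s2 (pos 2,3,6,7): 0⊕1⊕0⊕0 = 1
s4 (pos 4,5,6,7): 1⊕0⊕0⊕0 = 1
Syndrome s4…s1 = 111 → error at position 7.

111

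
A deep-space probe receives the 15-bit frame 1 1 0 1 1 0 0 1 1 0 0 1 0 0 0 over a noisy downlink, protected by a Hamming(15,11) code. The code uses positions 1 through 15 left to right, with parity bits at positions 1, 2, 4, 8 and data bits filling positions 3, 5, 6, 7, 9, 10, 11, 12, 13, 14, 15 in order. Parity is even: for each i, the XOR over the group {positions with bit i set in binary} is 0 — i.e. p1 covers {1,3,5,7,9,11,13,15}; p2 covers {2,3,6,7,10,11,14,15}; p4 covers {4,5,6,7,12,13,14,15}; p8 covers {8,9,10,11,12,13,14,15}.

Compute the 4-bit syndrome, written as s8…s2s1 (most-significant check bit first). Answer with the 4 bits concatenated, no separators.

s1 (pos 1,3,5,7,9,11,13,15): 1⊕0⊕1⊕0⊕1⊕0⊕0⊕0 = 1
s2 (pos 2,3,6,7,10,11,14,15): 1⊕0⊕0⊕0⊕0⊕0⊕0⊕0 = 1
s4 (pos 4,5,6,7,12,13,14,15): 1⊕1⊕0⊕0⊕1⊕0⊕0⊕0 = 1
s8 (pos 8,9,10,11,12,13,14,15): 1⊕1⊕0⊕0⊕1⊕0⊕0⊕0 = 1
Syndrome s8…s1 = 1111 → error at position 15.

1111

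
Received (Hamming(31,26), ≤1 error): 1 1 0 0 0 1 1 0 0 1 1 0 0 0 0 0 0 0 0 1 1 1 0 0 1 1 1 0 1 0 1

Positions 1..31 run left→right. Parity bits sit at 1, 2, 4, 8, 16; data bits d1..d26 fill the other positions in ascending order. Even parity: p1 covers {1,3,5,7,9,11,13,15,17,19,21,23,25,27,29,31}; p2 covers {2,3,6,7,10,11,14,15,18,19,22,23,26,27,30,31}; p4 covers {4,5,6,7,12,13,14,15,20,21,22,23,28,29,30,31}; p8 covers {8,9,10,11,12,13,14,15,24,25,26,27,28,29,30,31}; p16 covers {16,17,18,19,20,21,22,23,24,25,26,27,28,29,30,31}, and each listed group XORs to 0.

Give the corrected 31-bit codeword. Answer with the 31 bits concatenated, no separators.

s1 (pos 1,3,5,7,9,11,13,15,17,19,21,23,25,27,29,31): 1⊕0⊕0⊕1⊕0⊕1⊕0⊕0⊕0⊕0⊕1⊕0⊕1⊕1⊕1⊕1 = 0
s2 (pos 2,3,6,7,10,11,14,15,18,19,22,23,26,27,30,31): 1⊕0⊕1⊕1⊕1⊕1⊕0⊕0⊕0⊕0⊕1⊕0⊕1⊕1⊕0⊕1 = 1
s4 (pos 4,5,6,7,12,13,14,15,20,21,22,23,28,29,30,31): 0⊕0⊕1⊕1⊕0⊕0⊕0⊕0⊕1⊕1⊕1⊕0⊕0⊕1⊕0⊕1 = 1
s8 (pos 8,9,10,11,12,13,14,15,24,25,26,27,28,29,30,31): 0⊕0⊕1⊕1⊕0⊕0⊕0⊕0⊕0⊕1⊕1⊕1⊕0⊕1⊕0⊕1 = 1
s16 (pos 16,17,18,19,20,21,22,23,24,25,26,27,28,29,30,31): 0⊕0⊕0⊕0⊕1⊕1⊕1⊕0⊕0⊕1⊕1⊕1⊕0⊕1⊕0⊕1 = 0
Syndrome s16…s1 = 01110 → error at position 14.
Flip position 14: 1100011001100000000111001110101 → 1100011001100100000111001110101

1100011001100100000111001110101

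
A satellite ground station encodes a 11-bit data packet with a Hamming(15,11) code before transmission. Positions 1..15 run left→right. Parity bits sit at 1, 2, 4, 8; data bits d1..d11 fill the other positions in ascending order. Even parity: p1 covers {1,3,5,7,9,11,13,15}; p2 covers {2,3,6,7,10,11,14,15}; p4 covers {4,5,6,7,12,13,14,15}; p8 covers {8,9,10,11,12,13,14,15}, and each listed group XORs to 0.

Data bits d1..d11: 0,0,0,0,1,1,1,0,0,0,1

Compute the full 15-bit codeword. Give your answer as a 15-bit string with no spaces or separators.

Place data at non-parity positions: p1 p2 0 p4 0 0 0 p8 1 1 1 0 0 0 1
p1 (pos 1,3,5,7,9,11,13,15): XOR of data positions = 0⊕0⊕0⊕1⊕1⊕0⊕1 = 1
p2 (pos 2,3,6,7,10,11,14,15): XOR of data positions = 0⊕0⊕0⊕1⊕1⊕0⊕1 = 1
p4 (pos 4,5,6,7,12,13,14,15): XOR of data positions = 0⊕0⊕0⊕0⊕0⊕0⊕1 = 1
p8 (pos 8,9,10,11,12,13,14,15): XOR of data positions = 1⊕1⊕1⊕0⊕0⊕0⊕1 = 0
Codeword: 110100001110001

110100001110001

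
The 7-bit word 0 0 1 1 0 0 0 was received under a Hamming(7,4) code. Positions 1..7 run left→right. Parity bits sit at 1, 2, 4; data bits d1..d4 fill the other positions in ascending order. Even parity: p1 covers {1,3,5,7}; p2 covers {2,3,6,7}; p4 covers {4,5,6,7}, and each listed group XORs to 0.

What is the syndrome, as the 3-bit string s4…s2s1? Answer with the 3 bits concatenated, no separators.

s1 (pos 1,3,5,7): 0⊕1⊕0⊕0 = 1
s2 (pos 2,3,6,7): 0⊕1⊕0⊕0 = 1
s4 (pos 4,5,6,7): 1⊕0⊕0⊕0 = 1
Syndrome s4…s1 = 111 → error at position 7.

111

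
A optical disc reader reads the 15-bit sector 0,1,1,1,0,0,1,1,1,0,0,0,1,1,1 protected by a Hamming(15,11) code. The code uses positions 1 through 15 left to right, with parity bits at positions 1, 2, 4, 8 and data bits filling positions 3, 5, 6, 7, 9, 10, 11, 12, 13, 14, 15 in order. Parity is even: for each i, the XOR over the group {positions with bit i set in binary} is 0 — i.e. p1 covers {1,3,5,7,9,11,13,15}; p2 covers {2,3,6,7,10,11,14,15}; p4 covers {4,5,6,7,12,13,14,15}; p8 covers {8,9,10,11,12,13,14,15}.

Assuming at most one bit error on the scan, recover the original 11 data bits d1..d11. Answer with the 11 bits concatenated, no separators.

10011000110

s1 (pos 1,3,5,7,9,11,13,15): 0⊕1⊕0⊕1⊕1⊕0⊕1⊕1 = 1
s2 (pos 2,3,6,7,10,11,14,15): 1⊕1⊕0⊕1⊕0⊕0⊕1⊕1 = 1
s4 (pos 4,5,6,7,12,13,14,15): 1⊕0⊕0⊕1⊕0⊕1⊕1⊕1 = 1
s8 (pos 8,9,10,11,12,13,14,15): 1⊕1⊕0⊕0⊕0⊕1⊕1⊕1 = 1
Syndrome s8…s1 = 1111 → error at position 15.
Flip position 15: 011100111000111 → 011100111000110
Read data bits from positions 3,5,6,7,9,10,11,12,13,14,15: 10011000110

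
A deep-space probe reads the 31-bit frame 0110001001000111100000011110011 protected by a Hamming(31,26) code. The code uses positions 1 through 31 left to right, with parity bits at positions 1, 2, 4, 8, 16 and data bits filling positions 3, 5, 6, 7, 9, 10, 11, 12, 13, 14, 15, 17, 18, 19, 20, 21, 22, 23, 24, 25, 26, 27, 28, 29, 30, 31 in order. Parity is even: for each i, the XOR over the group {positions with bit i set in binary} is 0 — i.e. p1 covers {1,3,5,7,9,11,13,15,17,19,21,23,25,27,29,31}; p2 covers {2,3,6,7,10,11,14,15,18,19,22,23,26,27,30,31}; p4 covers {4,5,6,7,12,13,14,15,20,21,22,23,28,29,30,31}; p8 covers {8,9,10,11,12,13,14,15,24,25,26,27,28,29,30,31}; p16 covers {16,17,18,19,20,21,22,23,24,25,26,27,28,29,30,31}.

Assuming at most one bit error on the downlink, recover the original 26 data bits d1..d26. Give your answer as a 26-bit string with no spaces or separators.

s1 (pos 1,3,5,7,9,11,13,15,17,19,21,23,25,27,29,31): 0⊕1⊕0⊕1⊕0⊕0⊕0⊕1⊕1⊕0⊕0⊕0⊕1⊕1⊕0⊕1 = 1
s2 (pos 2,3,6,7,10,11,14,15,18,19,22,23,26,27,30,31): 1⊕1⊕0⊕1⊕1⊕0⊕1⊕1⊕0⊕0⊕0⊕0⊕1⊕1⊕1⊕1 = 0
s4 (pos 4,5,6,7,12,13,14,15,20,21,22,23,28,29,30,31): 0⊕0⊕0⊕1⊕0⊕0⊕1⊕1⊕0⊕0⊕0⊕0⊕0⊕0⊕1⊕1 = 1
s8 (pos 8,9,10,11,12,13,14,15,24,25,26,27,28,29,30,31): 0⊕0⊕1⊕0⊕0⊕0⊕1⊕1⊕1⊕1⊕1⊕1⊕0⊕0⊕1⊕1 = 1
s16 (pos 16,17,18,19,20,21,22,23,24,25,26,27,28,29,30,31): 1⊕1⊕0⊕0⊕0⊕0⊕0⊕0⊕1⊕1⊕1⊕1⊕0⊕0⊕1⊕1 = 0
Syndrome s16…s1 = 01101 → error at position 13.
Flip position 13: 0110001001000111100000011110011 → 0110001001001111100000011110011
Read data bits from positions 3,5,6,7,9,10,11,12,13,14,15,17,18,19,20,21,22,23,24,25,26,27,28,29,30,31: 10010100111100000011110011

10010100111100000011110011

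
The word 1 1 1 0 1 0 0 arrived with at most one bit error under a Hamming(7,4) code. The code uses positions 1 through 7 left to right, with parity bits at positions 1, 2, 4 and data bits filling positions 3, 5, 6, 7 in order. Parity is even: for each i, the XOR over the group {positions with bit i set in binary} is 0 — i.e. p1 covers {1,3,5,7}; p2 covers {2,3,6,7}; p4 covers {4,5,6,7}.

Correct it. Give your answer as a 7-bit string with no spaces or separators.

1110000

s1 (pos 1,3,5,7): 1⊕1⊕1⊕0 = 1
s2 (pos 2,3,6,7): 1⊕1⊕0⊕0 = 0
s4 (pos 4,5,6,7): 0⊕1⊕0⊕0 = 1
Syndrome s4…s1 = 101 → error at position 5.
Flip position 5: 1110100 → 1110000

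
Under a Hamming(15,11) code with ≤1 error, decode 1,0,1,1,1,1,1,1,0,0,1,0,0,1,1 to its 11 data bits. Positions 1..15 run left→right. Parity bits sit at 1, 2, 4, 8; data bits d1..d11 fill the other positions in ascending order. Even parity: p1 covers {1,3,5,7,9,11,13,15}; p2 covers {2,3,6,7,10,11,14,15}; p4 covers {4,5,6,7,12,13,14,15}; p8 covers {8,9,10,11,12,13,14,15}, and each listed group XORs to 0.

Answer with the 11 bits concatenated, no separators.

s1 (pos 1,3,5,7,9,11,13,15): 1⊕1⊕1⊕1⊕0⊕1⊕0⊕1 = 0
s2 (pos 2,3,6,7,10,11,14,15): 0⊕1⊕1⊕1⊕0⊕1⊕1⊕1 = 0
s4 (pos 4,5,6,7,12,13,14,15): 1⊕1⊕1⊕1⊕0⊕0⊕1⊕1 = 0
s8 (pos 8,9,10,11,12,13,14,15): 1⊕0⊕0⊕1⊕0⊕0⊕1⊕1 = 0
Syndrome s8…s1 = 0000 → no error.
Read data bits from positions 3,5,6,7,9,10,11,12,13,14,15: 11110010011

11110010011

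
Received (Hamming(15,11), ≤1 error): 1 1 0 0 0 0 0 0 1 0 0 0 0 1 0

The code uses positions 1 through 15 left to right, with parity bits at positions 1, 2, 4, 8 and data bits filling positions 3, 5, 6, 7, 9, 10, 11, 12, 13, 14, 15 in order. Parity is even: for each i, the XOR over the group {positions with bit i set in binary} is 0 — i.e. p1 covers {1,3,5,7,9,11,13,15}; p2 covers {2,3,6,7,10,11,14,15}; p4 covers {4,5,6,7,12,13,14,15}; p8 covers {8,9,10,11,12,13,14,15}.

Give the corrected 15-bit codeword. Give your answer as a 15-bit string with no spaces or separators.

s1 (pos 1,3,5,7,9,11,13,15): 1⊕0⊕0⊕0⊕1⊕0⊕0⊕0 = 0
s2 (pos 2,3,6,7,10,11,14,15): 1⊕0⊕0⊕0⊕0⊕0⊕1⊕0 = 0
s4 (pos 4,5,6,7,12,13,14,15): 0⊕0⊕0⊕0⊕0⊕0⊕1⊕0 = 1
s8 (pos 8,9,10,11,12,13,14,15): 0⊕1⊕0⊕0⊕0⊕0⊕1⊕0 = 0
Syndrome s8…s1 = 0100 → error at position 4.
Flip position 4: 110000001000010 → 110100001000010

110100001000010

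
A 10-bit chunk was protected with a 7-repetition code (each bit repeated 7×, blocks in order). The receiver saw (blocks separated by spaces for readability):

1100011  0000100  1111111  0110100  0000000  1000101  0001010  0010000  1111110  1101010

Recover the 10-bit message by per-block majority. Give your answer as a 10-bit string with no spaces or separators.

1010000011

Block 1 (1100011): 4 ones → 1
Block 2 (0000100): 1 one → 0
Block 3 (1111111): 7 ones → 1
Block 4 (0110100): 3 ones → 0
Block 5 (0000000): 0 ones → 0
Block 6 (1000101): 3 ones → 0
Block 7 (0001010): 2 ones → 0
Block 8 (0010000): 1 one → 0
Block 9 (1111110): 6 ones → 1
Block 10 (1101010): 4 ones → 1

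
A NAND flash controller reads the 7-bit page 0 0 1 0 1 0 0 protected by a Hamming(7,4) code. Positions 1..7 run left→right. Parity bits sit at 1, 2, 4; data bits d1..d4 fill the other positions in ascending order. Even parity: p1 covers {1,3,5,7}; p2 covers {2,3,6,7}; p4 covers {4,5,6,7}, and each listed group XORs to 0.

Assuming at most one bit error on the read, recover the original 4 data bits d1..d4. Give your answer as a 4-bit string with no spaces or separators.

s1 (pos 1,3,5,7): 0⊕1⊕1⊕0 = 0
s2 (pos 2,3,6,7): 0⊕1⊕0⊕0 = 1
s4 (pos 4,5,6,7): 0⊕1⊕0⊕0 = 1
Syndrome s4…s1 = 110 → error at position 6.
Flip position 6: 0010100 → 0010110
Read data bits from positions 3,5,6,7: 1110

1110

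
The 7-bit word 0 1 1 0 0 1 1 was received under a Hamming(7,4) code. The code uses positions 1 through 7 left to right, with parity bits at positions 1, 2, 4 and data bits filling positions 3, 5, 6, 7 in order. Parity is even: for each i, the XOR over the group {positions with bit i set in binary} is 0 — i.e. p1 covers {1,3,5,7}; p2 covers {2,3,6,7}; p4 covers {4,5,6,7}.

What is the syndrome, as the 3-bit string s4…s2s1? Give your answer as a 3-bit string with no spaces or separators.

s1 (pos 1,3,5,7): 0⊕1⊕0⊕1 = 0
s2 (pos 2,3,6,7): 1⊕1⊕1⊕1 = 0
s4 (pos 4,5,6,7): 0⊕0⊕1⊕1 = 0
Syndrome s4…s1 = 000 → no error.

000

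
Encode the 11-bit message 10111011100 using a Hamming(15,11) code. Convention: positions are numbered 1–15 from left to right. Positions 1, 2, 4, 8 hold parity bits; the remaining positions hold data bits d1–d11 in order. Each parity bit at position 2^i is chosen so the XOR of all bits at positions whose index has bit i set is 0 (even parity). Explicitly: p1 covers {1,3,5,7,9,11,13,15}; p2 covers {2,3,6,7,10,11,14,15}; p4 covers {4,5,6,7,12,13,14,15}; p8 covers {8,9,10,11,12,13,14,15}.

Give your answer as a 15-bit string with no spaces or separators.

Place data at non-parity positions: p1 p2 1 p4 0 1 1 p8 1 0 1 1 1 0 0
p1 (pos 1,3,5,7,9,11,13,15): XOR of data positions = 1⊕0⊕1⊕1⊕1⊕1⊕0 = 1
p2 (pos 2,3,6,7,10,11,14,15): XOR of data positions = 1⊕1⊕1⊕0⊕1⊕0⊕0 = 0
p4 (pos 4,5,6,7,12,13,14,15): XOR of data positions = 0⊕1⊕1⊕1⊕1⊕0⊕0 = 0
p8 (pos 8,9,10,11,12,13,14,15): XOR of data positions = 1⊕0⊕1⊕1⊕1⊕0⊕0 = 0
Codeword: 101001101011100

101001101011100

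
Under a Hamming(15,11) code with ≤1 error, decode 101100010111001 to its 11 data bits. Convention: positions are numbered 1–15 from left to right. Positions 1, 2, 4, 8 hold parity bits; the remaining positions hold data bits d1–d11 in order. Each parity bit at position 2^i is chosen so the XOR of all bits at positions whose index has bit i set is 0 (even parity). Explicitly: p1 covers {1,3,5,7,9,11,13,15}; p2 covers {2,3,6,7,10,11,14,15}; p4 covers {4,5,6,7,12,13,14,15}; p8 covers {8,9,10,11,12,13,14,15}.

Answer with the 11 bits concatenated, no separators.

10000110001

s1 (pos 1,3,5,7,9,11,13,15): 1⊕1⊕0⊕0⊕0⊕1⊕0⊕1 = 0
s2 (pos 2,3,6,7,10,11,14,15): 0⊕1⊕0⊕0⊕1⊕1⊕0⊕1 = 0
s4 (pos 4,5,6,7,12,13,14,15): 1⊕0⊕0⊕0⊕1⊕0⊕0⊕1 = 1
s8 (pos 8,9,10,11,12,13,14,15): 1⊕0⊕1⊕1⊕1⊕0⊕0⊕1 = 1
Syndrome s8…s1 = 1100 → error at position 12.
Flip position 12: 101100010111001 → 101100010110001
Read data bits from positions 3,5,6,7,9,10,11,12,13,14,15: 10000110001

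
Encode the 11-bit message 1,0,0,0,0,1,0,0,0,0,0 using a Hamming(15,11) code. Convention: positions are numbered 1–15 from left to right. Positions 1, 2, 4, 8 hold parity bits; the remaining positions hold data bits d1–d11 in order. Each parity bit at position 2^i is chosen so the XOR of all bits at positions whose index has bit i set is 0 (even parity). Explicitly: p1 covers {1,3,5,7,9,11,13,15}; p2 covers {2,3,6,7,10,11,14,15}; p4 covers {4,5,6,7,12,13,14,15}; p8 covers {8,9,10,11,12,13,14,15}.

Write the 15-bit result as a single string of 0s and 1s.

Place data at non-parity positions: p1 p2 1 p4 0 0 0 p8 0 1 0 0 0 0 0
p1 (pos 1,3,5,7,9,11,13,15): XOR of data positions = 1⊕0⊕0⊕0⊕0⊕0⊕0 = 1
p2 (pos 2,3,6,7,10,11,14,15): XOR of data positions = 1⊕0⊕0⊕1⊕0⊕0⊕0 = 0
p4 (pos 4,5,6,7,12,13,14,15): XOR of data positions = 0⊕0⊕0⊕0⊕0⊕0⊕0 = 0
p8 (pos 8,9,10,11,12,13,14,15): XOR of data positions = 0⊕1⊕0⊕0⊕0⊕0⊕0 = 1
Codeword: 101000010100000

101000010100000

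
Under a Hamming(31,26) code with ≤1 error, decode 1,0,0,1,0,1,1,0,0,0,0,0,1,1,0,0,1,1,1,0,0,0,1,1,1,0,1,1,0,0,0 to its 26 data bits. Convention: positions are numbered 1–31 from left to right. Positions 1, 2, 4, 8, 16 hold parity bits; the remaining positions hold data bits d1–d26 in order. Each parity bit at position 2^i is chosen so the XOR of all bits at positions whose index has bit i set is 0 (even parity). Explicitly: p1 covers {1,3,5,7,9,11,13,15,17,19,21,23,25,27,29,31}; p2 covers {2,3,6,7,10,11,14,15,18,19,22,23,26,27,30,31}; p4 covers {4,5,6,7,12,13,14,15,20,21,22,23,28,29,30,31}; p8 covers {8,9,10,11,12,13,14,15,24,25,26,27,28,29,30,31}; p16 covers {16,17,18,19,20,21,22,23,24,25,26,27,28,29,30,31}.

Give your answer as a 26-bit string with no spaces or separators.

00010000110111000111011000

s1 (pos 1,3,5,7,9,11,13,15,17,19,21,23,25,27,29,31): 1⊕0⊕0⊕1⊕0⊕0⊕1⊕0⊕1⊕1⊕0⊕1⊕1⊕1⊕0⊕0 = 0
s2 (pos 2,3,6,7,10,11,14,15,18,19,22,23,26,27,30,31): 0⊕0⊕1⊕1⊕0⊕0⊕1⊕0⊕1⊕1⊕0⊕1⊕0⊕1⊕0⊕0 = 1
s4 (pos 4,5,6,7,12,13,14,15,20,21,22,23,28,29,30,31): 1⊕0⊕1⊕1⊕0⊕1⊕1⊕0⊕0⊕0⊕0⊕1⊕1⊕0⊕0⊕0 = 1
s8 (pos 8,9,10,11,12,13,14,15,24,25,26,27,28,29,30,31): 0⊕0⊕0⊕0⊕0⊕1⊕1⊕0⊕1⊕1⊕0⊕1⊕1⊕0⊕0⊕0 = 0
s16 (pos 16,17,18,19,20,21,22,23,24,25,26,27,28,29,30,31): 0⊕1⊕1⊕1⊕0⊕0⊕0⊕1⊕1⊕1⊕0⊕1⊕1⊕0⊕0⊕0 = 0
Syndrome s16…s1 = 00110 → error at position 6.
Flip position 6: 1001011000001100111000111011000 → 1001001000001100111000111011000
Read data bits from positions 3,5,6,7,9,10,11,12,13,14,15,17,18,19,20,21,22,23,24,25,26,27,28,29,30,31: 00010000110111000111011000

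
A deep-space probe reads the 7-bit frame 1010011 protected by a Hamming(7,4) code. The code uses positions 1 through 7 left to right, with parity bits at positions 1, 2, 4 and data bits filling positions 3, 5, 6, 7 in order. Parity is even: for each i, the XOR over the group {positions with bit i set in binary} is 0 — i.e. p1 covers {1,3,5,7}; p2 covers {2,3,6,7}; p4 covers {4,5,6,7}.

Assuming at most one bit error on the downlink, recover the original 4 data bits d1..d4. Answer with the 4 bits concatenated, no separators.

s1 (pos 1,3,5,7): 1⊕1⊕0⊕1 = 1
s2 (pos 2,3,6,7): 0⊕1⊕1⊕1 = 1
s4 (pos 4,5,6,7): 0⊕0⊕1⊕1 = 0
Syndrome s4…s1 = 011 → error at position 3.
Flip position 3: 1010011 → 1000011
Read data bits from positions 3,5,6,7: 0011

0011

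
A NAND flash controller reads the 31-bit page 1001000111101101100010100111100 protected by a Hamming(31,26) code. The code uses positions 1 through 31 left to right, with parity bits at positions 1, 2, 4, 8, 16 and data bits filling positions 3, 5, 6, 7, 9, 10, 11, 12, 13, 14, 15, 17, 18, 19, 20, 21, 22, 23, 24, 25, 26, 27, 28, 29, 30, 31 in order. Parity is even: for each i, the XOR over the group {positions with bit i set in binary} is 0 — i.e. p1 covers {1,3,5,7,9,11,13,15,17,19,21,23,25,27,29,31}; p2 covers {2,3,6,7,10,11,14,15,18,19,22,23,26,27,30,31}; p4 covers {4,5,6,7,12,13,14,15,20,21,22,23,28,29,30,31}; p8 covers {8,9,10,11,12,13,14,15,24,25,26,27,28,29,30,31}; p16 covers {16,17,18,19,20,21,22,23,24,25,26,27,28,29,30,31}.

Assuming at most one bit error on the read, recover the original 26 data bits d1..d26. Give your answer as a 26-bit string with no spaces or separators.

01001110110100010100111100

s1 (pos 1,3,5,7,9,11,13,15,17,19,21,23,25,27,29,31): 1⊕0⊕0⊕0⊕1⊕1⊕1⊕0⊕1⊕0⊕1⊕1⊕0⊕1⊕1⊕0 = 1
s2 (pos 2,3,6,7,10,11,14,15,18,19,22,23,26,27,30,31): 0⊕0⊕0⊕0⊕1⊕1⊕1⊕0⊕0⊕0⊕0⊕1⊕1⊕1⊕0⊕0 = 0
s4 (pos 4,5,6,7,12,13,14,15,20,21,22,23,28,29,30,31): 1⊕0⊕0⊕0⊕0⊕1⊕1⊕0⊕0⊕1⊕0⊕1⊕1⊕1⊕0⊕0 = 1
s8 (pos 8,9,10,11,12,13,14,15,24,25,26,27,28,29,30,31): 1⊕1⊕1⊕1⊕0⊕1⊕1⊕0⊕0⊕0⊕1⊕1⊕1⊕1⊕0⊕0 = 0
s16 (pos 16,17,18,19,20,21,22,23,24,25,26,27,28,29,30,31): 1⊕1⊕0⊕0⊕0⊕1⊕0⊕1⊕0⊕0⊕1⊕1⊕1⊕1⊕0⊕0 = 0
Syndrome s16…s1 = 00101 → error at position 5.
Flip position 5: 1001000111101101100010100111100 → 1001100111101101100010100111100
Read data bits from positions 3,5,6,7,9,10,11,12,13,14,15,17,18,19,20,21,22,23,24,25,26,27,28,29,30,31: 01001110110100010100111100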